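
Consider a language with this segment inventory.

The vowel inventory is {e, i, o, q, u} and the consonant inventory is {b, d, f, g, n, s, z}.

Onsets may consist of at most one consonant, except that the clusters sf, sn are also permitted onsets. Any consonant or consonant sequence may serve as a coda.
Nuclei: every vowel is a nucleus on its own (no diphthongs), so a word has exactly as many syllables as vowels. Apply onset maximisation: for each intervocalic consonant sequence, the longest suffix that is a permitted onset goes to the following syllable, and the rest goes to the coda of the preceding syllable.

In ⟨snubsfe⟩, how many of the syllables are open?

Vowels present: u, e; each is a nucleus, giving 2 syllables.
/u…e/ gap (V1→V2): /bsf/; trying suffixes from longest down, /sf/ is the first permitted one, so coda /b/ | onset /sf/.
Result: snub.sfe.
Classifying each syllable: /snub/ (closed), /sfe/ (open).
Open syllables: 1.

1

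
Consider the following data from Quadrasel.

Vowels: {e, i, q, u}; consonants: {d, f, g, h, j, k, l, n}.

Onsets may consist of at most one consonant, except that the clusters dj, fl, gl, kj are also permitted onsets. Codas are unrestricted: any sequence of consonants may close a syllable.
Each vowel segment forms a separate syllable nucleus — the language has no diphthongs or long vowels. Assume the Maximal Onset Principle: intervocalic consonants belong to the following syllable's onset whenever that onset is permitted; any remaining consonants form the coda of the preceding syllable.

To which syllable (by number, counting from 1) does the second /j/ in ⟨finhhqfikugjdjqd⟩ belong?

5

Nuclei (vowels): i, q, i, u, q → 5 syllables.
/i…q/ gap (V1→V2): /nhh/; trying suffixes from longest down, /h/ is the first permitted one, so coda /nh/ | onset /h/.
/q…i/ gap (V2→V3): /f/ is a single consonant, so it becomes the next onset.
/i…u/ gap (V3→V4): /k/ is a single consonant, so it becomes the next onset.
/u…q/ gap (V4→V5): /gjdj/; trying suffixes from longest down, /dj/ is the first permitted one, so coda /gj/ | onset /dj/.
Putting it together: finh.hq.fi.kugj.djqd.
The second /j/ is in the onset of syllable 5 (/djqd/).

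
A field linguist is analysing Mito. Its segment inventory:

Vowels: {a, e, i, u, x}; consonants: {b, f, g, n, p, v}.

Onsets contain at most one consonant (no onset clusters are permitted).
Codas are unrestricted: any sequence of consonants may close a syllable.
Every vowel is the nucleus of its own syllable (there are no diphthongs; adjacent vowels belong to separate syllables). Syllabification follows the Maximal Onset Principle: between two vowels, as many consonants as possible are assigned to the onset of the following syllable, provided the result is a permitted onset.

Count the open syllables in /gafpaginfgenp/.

Nuclei (vowels): a, a, i, e → 4 syllables.
V1 /a/ – V2 /a/: cluster /fp/ — the longest permitted-onset suffix is /p/; onset = /p/, preceding coda = /f/.
V2 /a/ – V3 /i/: just /g/ — single C goes to the following onset.
V3 /i/ – V4 /e/: /nfg/ — longest licit onset from the right is /g/, leaving /nf/ as coda.
So the parse is gaf.pa.ginf.genp.
Classifying each syllable: /gaf/ (closed), /pa/ (open), /ginf/ (closed), /genp/ (closed).
Open syllables: 1.

1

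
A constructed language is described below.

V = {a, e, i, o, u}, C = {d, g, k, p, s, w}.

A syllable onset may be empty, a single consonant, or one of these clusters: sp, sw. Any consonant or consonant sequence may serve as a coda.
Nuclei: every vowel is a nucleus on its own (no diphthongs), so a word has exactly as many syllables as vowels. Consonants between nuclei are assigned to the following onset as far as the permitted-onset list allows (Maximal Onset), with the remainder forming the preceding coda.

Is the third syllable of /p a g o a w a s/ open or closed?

Vowels present: a, o, a, a; each is a nucleus, giving 4 syllables.
σ1/σ2 boundary: just /g/ — single C goes to the following onset.
σ2/σ3 boundary: nothing intervenes; syllable break is V.V.
σ3/σ4 boundary: /w/ is a single consonant, so it becomes the next onset.
Putting it together: pa.go.a.was.
Syllable 3 is /a/; it ends in its nucleus with no coda, so it is open.

open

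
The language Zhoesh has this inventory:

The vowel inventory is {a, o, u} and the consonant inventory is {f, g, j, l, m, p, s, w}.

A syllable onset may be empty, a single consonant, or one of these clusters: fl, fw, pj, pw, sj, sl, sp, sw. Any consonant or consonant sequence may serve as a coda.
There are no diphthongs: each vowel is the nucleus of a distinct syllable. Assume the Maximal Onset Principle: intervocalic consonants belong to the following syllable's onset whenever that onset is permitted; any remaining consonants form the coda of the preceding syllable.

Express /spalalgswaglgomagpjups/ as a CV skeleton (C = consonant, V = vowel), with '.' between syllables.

CCV.CVCC.CCVCC.CV.CVC.CCVCC

Nuclei (vowels): a, a, a, o, a, u → 6 syllables.
/a…a/ gap (V1→V2): /l/ → onset of the next syllable (single consonants are always licit onsets).
/a…a/ gap (V2→V3): /lgsw/; trying suffixes from longest down, /sw/ is the first permitted one, so coda /lg/ | onset /sw/.
/a…o/ gap (V3→V4): /glg/ — longest licit onset from the right is /g/, leaving /gl/ as coda.
/o…a/ gap (V4→V5): just /m/ — single C goes to the following onset.
/a…u/ gap (V5→V6): /gpj/ — longest licit onset from the right is /pj/, leaving /g/ as coda.
So the parse is spa.lalg.swagl.go.mag.pjups.
Mapping each syllable to C/V: /spa/ → CCV, /lalg/ → CVCC, /swagl/ → CCVCC, /go/ → CV, /mag/ → CVC, /pjups/ → CCVCC.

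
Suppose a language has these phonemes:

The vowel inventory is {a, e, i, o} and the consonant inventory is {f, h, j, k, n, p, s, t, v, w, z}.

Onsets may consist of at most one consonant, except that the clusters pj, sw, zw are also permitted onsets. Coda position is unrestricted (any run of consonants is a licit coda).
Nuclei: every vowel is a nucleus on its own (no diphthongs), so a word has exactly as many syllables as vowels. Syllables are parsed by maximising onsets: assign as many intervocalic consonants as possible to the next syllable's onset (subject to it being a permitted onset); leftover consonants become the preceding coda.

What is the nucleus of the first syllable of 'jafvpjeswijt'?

The vowels are a, e, i — 3 nuclei, so 3 syllables.
The first nucleus (vowel 1 from the left) is /a/.

a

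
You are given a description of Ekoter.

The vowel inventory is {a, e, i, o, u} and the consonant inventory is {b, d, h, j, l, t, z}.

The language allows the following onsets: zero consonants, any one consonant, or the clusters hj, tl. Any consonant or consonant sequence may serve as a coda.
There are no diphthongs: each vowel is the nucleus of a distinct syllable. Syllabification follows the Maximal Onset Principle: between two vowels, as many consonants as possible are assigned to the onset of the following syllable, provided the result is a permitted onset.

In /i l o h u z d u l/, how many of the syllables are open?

2

Nuclei (vowels): i, o, u, u → 4 syllables.
Between /i/ (V1) and /o/ (V2): just /l/ — single C goes to the following onset.
Between /o/ (V2) and /u/ (V3): /h/ is a single consonant, so it becomes the next onset.
Between /u/ (V3) and /u/ (V4): cluster /zd/ — the longest permitted-onset suffix is /d/; onset = /d/, preceding coda = /z/.
Syllabification: i.lo.huz.dul.
Classifying each syllable: /i/ (open), /lo/ (open), /huz/ (closed), /dul/ (closed).
Open syllables: 2.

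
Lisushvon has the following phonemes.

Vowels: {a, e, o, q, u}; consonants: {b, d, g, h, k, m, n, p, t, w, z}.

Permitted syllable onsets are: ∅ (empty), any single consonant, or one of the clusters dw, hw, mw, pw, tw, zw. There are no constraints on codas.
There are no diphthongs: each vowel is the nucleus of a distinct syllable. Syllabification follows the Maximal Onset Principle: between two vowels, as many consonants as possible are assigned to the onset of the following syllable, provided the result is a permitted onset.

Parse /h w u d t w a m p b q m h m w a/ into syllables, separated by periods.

hwud.twamp.bqmh.mwa

The vowels are u, a, q, a — 4 nuclei, so 4 syllables.
/u…a/ gap (V1→V2): /dtw/; trying suffixes from longest down, /tw/ is the first permitted one, so coda /d/ | onset /tw/.
/a…q/ gap (V2→V3): /mpb/ — longest licit onset from the right is /b/, leaving /mp/ as coda.
/q…a/ gap (V3→V4): /mhmw/ — longest licit onset from the right is /mw/, leaving /mh/ as coda.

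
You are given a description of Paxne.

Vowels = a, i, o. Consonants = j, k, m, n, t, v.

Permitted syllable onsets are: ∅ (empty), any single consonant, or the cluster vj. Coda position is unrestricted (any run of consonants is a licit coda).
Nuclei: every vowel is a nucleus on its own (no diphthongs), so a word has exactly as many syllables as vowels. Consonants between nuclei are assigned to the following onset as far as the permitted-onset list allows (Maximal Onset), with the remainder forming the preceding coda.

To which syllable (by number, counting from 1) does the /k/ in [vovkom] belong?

2

Vowels present: o, o; each is a nucleus, giving 2 syllables.
/o…o/ gap (V1→V2): /vk/ splits as /v/ + /k/ (/k/ is the longest suffix that is a licit onset).
Syllabification: vov.kom.
The /k/ is in the onset of syllable 2 (/kom/).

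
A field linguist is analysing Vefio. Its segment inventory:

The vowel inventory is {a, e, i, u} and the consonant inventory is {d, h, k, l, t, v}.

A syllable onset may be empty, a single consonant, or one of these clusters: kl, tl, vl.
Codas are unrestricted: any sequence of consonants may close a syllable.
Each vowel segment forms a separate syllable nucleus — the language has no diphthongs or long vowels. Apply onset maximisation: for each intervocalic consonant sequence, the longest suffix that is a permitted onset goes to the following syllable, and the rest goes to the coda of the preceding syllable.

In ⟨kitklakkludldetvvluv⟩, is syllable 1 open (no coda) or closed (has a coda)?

closed

Nuclei (vowels): i, a, u, e, u → 5 syllables.
Between /i/ (V1) and /a/ (V2): cluster /tkl/ — the longest permitted-onset suffix is /kl/; onset = /kl/, preceding coda = /t/.
Between /a/ (V2) and /u/ (V3): /kkl/ — longest licit onset from the right is /kl/, leaving /k/ as coda.
Between /u/ (V3) and /e/ (V4): /dld/ splits as /dl/ + /d/ (/d/ is the longest suffix that is a licit onset).
Between /e/ (V4) and /u/ (V5): /tvvl/; trying suffixes from longest down, /vl/ is the first permitted one, so coda /tv/ | onset /vl/.
Result: kit.klak.kludl.detv.vluv.
Syllable 1 is /kit/ with coda /t/, so it is closed.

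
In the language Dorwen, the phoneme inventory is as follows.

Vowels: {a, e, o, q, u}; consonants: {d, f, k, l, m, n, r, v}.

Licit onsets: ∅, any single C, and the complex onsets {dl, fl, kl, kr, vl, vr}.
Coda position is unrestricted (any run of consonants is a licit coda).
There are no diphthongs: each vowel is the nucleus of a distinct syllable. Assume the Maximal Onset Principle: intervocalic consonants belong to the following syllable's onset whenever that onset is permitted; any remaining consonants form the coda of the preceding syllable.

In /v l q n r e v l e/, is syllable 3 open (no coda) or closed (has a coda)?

open

Vowels present: q, e, e; each is a nucleus, giving 3 syllables.
/q…e/ gap (V1→V2): /nr/ splits as /n/ + /r/ (/r/ is the longest suffix that is a licit onset).
/e…e/ gap (V2→V3): /vl/ — entire cluster is a permitted onset → onset /vl/, coda ∅.
Result: vlqn.re.vle.
Syllable 3 is /vle/; it ends in its nucleus with no coda, so it is open.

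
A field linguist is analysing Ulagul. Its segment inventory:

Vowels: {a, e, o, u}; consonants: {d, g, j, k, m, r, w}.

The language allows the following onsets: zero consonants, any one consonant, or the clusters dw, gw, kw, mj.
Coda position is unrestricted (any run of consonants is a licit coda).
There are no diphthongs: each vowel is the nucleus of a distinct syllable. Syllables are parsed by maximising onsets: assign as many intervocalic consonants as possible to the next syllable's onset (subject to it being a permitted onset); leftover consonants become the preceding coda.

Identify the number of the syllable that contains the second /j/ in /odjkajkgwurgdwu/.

2

The vowels are o, a, u, u — 4 nuclei, so 4 syllables.
Between /o/ (V1) and /a/ (V2): /djk/ splits as /dj/ + /k/ (/k/ is the longest suffix that is a licit onset).
Between /a/ (V2) and /u/ (V3): cluster /jkgw/ — the longest permitted-onset suffix is /gw/; onset = /gw/, preceding coda = /jk/.
Between /u/ (V3) and /u/ (V4): /rgdw/ splits as /rg/ + /dw/ (/dw/ is the longest suffix that is a licit onset).
Putting it together: odj.kajk.gwurg.dwu.
The second /j/ is in the coda of syllable 2 (/kajk/).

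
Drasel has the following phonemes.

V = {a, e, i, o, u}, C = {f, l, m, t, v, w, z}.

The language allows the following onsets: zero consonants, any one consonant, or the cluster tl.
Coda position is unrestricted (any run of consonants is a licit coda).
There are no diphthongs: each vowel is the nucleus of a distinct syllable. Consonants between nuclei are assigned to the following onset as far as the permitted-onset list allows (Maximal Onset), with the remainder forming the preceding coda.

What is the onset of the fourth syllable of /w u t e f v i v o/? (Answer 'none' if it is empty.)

Nuclei (vowels): u, e, i, o → 4 syllables.
σ1/σ2 boundary: /t/ is a single consonant, so it becomes the next onset.
σ2/σ3 boundary: /fv/ — longest licit onset from the right is /v/, leaving /f/ as coda.
σ3/σ4 boundary: /v/ is a single consonant, so it becomes the next onset.
Result: wu.tef.vi.vo.
Syllable 4 is /vo/: onset /v/, nucleus /o/, coda ∅.

v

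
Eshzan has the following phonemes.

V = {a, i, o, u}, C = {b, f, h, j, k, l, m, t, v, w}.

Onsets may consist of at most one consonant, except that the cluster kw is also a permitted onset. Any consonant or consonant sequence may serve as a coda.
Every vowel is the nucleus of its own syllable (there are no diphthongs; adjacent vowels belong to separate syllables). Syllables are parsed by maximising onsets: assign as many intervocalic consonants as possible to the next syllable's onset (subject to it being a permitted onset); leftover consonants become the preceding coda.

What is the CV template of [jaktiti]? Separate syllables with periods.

CVC.CV.CV

Vowels present: a, i, i; each is a nucleus, giving 3 syllables.
σ1/σ2 boundary: cluster /kt/ — the longest permitted-onset suffix is /t/; onset = /t/, preceding coda = /k/.
σ2/σ3 boundary: just /t/ — single C goes to the following onset.
Result: jak.ti.ti.
Mapping each syllable to C/V: /jak/ → CVC, /ti/ → CV, /ti/ → CV.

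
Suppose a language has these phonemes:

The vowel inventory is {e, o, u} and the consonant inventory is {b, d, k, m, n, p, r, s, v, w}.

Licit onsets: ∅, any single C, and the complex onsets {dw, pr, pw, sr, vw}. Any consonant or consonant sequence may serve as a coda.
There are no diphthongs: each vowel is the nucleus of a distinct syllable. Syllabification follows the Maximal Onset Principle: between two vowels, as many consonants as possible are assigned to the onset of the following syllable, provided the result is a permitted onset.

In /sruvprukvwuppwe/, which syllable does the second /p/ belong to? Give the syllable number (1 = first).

Vowels present: u, u, u, e; each is a nucleus, giving 4 syllables.
Between /u/ (V1) and /u/ (V2): cluster /vpr/ — the longest permitted-onset suffix is /pr/; onset = /pr/, preceding coda = /v/.
Between /u/ (V2) and /u/ (V3): /kvw/ splits as /k/ + /vw/ (/vw/ is the longest suffix that is a licit onset).
Between /u/ (V3) and /e/ (V4): cluster /ppw/ — the longest permitted-onset suffix is /pw/; onset = /pw/, preceding coda = /p/.
Syllabification: sruv.pruk.vwup.pwe.
The second /p/ is in the coda of syllable 3 (/vwup/).

3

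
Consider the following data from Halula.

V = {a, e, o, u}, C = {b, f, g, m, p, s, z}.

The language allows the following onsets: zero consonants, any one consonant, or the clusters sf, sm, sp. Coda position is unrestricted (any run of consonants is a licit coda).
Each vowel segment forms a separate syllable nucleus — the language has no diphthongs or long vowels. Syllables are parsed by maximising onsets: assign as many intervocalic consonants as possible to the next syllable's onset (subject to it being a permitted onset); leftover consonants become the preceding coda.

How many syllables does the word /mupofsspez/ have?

3

Nuclei (vowels): u, o, e → 3 syllables.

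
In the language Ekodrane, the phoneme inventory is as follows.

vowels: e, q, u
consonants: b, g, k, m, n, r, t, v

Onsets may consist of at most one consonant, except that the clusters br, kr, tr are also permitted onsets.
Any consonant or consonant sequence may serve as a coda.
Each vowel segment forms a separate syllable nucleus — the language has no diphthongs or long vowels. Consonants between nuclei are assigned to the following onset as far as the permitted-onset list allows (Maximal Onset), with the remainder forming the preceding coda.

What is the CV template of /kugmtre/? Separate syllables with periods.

The vowels are u, e — 2 nuclei, so 2 syllables.
V1 /u/ – V2 /e/: /gmtr/ — longest licit onset from the right is /tr/, leaving /gm/ as coda.
Syllabification: kugm.tre.
Mapping each syllable to C/V: /kugm/ → CVCC, /tre/ → CCV.

CVCC.CCV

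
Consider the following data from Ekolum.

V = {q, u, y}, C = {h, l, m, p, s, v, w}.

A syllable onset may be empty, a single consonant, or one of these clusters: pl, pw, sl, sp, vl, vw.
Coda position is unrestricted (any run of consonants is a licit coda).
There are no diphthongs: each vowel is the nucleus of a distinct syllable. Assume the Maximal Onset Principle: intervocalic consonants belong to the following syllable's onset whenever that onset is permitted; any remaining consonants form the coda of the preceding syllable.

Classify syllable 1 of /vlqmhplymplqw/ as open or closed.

closed

Nuclei (vowels): q, y, q → 3 syllables.
Between /q/ (V1) and /y/ (V2): /mhpl/; trying suffixes from longest down, /pl/ is the first permitted one, so coda /mh/ | onset /pl/.
Between /y/ (V2) and /q/ (V3): /mpl/ splits as /m/ + /pl/ (/pl/ is the longest suffix that is a licit onset).
Putting it together: vlqmh.plym.plqw.
Syllable 1 is /vlqmh/ with coda /mh/, so it is closed.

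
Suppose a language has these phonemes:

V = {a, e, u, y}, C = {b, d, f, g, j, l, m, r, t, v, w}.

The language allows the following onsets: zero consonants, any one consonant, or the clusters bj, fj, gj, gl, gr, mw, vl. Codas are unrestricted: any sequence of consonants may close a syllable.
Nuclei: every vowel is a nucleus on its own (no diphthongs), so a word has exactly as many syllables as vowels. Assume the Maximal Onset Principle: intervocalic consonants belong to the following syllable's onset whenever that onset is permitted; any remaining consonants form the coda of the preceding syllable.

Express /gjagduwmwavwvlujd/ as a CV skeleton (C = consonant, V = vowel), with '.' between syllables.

Vowels present: a, u, a, u; each is a nucleus, giving 4 syllables.
Between /a/ (V1) and /u/ (V2): /gd/; trying suffixes from longest down, /d/ is the first permitted one, so coda /g/ | onset /d/.
Between /u/ (V2) and /a/ (V3): /wmw/ splits as /w/ + /mw/ (/mw/ is the longest suffix that is a licit onset).
Between /a/ (V3) and /u/ (V4): /vwvl/ splits as /vw/ + /vl/ (/vl/ is the longest suffix that is a licit onset).
Result: gjag.duw.mwavw.vlujd.
Mapping each syllable to C/V: /gjag/ → CCVC, /duw/ → CVC, /mwavw/ → CCVCC, /vlujd/ → CCVCC.

CCVC.CVC.CCVCC.CCVCC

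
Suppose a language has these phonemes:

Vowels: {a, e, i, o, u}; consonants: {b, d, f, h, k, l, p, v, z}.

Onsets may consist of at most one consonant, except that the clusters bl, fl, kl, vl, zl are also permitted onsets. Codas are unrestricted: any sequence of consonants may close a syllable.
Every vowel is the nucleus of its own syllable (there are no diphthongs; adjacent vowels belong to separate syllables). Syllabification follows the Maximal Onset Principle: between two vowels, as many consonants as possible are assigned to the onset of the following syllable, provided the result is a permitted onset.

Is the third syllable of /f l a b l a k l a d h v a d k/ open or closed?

closed

Vowels present: a, a, a, a; each is a nucleus, giving 4 syllables.
/a…a/ gap (V1→V2): /bl/ — entire cluster is a permitted onset → onset /bl/, coda ∅.
/a…a/ gap (V2→V3): cluster /kl/ — /kl/ is itself a permitted onset, so the whole cluster goes right; preceding coda = ∅.
/a…a/ gap (V3→V4): /dhv/; trying suffixes from longest down, /v/ is the first permitted one, so coda /dh/ | onset /v/.
So the parse is fla.bla.kladh.vadk.
Syllable 3 is /kladh/ with coda /dh/, so it is closed.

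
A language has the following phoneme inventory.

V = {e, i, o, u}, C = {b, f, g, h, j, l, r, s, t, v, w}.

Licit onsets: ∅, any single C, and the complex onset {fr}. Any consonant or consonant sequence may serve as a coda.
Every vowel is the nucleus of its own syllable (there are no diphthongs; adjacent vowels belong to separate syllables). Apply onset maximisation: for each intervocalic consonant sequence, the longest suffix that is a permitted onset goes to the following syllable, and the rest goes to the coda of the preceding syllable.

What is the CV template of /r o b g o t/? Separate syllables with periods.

Nuclei (vowels): o, o → 2 syllables.
σ1/σ2 boundary: /bg/ — longest licit onset from the right is /g/, leaving /b/ as coda.
Result: rob.got.
Mapping each syllable to C/V: /rob/ → CVC, /got/ → CVC.

CVC.CVC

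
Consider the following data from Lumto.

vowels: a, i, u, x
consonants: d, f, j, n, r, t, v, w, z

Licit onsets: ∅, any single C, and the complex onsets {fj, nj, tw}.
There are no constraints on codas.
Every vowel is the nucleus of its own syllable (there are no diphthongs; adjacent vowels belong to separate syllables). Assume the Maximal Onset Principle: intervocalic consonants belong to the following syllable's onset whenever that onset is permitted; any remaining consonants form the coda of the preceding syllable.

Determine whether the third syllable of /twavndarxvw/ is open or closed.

closed

Vowels present: a, a, x; each is a nucleus, giving 3 syllables.
/a…a/ gap (V1→V2): /vnd/; trying suffixes from longest down, /d/ is the first permitted one, so coda /vn/ | onset /d/.
/a…x/ gap (V2→V3): /r/ → onset of the next syllable (single consonants are always licit onsets).
Putting it together: twavn.da.rxvw.
Syllable 3 is /rxvw/ with coda /vw/, so it is closed.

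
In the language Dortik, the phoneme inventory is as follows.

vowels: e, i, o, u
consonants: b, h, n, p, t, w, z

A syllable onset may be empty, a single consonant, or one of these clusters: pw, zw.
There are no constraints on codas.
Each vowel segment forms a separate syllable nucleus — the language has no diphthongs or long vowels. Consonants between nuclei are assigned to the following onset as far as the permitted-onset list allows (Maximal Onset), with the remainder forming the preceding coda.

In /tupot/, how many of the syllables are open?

1

Nuclei (vowels): u, o → 2 syllables.
σ1/σ2 boundary: /p/ is a single consonant, so it becomes the next onset.
Result: tu.pot.
Classifying each syllable: /tu/ (open), /pot/ (closed).
Open syllables: 1.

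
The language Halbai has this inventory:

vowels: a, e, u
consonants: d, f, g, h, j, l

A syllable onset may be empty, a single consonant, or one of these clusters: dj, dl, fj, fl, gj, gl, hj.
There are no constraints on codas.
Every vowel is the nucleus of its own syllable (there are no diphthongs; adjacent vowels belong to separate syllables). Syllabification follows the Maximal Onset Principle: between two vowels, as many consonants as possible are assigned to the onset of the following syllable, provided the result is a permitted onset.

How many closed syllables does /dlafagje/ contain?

Vowels present: a, a, e; each is a nucleus, giving 3 syllables.
Between /a/ (V1) and /a/ (V2): just /f/ — single C goes to the following onset.
Between /a/ (V2) and /e/ (V3): cluster /gj/ — /gj/ is itself a permitted onset, so the whole cluster goes right; preceding coda = ∅.
Putting it together: dla.fa.gje.
Classifying each syllable: /dla/ (open), /fa/ (open), /gje/ (open).
Closed syllables: 0.

0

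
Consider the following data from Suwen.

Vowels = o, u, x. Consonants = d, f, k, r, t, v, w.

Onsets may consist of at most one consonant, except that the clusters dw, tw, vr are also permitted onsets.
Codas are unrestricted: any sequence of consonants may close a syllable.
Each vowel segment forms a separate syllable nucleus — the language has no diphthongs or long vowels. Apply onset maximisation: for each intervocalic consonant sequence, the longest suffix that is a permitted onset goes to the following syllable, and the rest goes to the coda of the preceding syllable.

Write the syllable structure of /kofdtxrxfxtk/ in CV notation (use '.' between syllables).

CVCC.CV.CV.CVCC

The vowels are o, x, x, x — 4 nuclei, so 4 syllables.
σ1/σ2 boundary: /fdt/ — longest licit onset from the right is /t/, leaving /fd/ as coda.
σ2/σ3 boundary: just /r/ — single C goes to the following onset.
σ3/σ4 boundary: just /f/ — single C goes to the following onset.
So the parse is kofd.tx.rx.fxtk.
Mapping each syllable to C/V: /kofd/ → CVCC, /tx/ → CV, /rx/ → CV, /fxtk/ → CVCC.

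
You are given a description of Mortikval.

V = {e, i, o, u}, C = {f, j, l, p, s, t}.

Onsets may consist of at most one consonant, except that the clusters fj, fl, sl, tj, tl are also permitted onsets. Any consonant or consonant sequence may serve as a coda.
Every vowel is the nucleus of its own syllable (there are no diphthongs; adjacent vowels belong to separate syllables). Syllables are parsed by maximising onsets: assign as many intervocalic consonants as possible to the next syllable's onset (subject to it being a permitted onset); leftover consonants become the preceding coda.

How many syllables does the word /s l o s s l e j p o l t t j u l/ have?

4

Nuclei (vowels): o, e, o, u → 4 syllables.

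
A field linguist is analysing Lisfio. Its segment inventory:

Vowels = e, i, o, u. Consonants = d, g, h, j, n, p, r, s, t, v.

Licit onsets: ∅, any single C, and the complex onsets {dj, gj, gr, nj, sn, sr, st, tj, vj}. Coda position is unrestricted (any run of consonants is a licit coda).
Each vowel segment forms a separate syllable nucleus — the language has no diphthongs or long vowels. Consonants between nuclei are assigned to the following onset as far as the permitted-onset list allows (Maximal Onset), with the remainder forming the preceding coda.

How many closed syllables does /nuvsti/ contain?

1

The vowels are u, i — 2 nuclei, so 2 syllables.
σ1/σ2 boundary: /vst/ splits as /v/ + /st/ (/st/ is the longest suffix that is a licit onset).
So the parse is nuv.sti.
Classifying each syllable: /nuv/ (closed), /sti/ (open).
Closed syllables: 1.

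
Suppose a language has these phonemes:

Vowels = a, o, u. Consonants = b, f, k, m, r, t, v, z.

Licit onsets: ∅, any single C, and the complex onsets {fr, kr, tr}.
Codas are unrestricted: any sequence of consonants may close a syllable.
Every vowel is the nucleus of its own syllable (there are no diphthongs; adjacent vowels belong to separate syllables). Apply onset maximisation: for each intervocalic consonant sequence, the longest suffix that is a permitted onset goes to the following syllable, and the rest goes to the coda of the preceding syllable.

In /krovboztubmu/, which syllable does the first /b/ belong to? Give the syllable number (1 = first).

The vowels are o, o, u, u — 4 nuclei, so 4 syllables.
Between /o/ (V1) and /o/ (V2): /vb/ splits as /v/ + /b/ (/b/ is the longest suffix that is a licit onset).
Between /o/ (V2) and /u/ (V3): cluster /zt/ — the longest permitted-onset suffix is /t/; onset = /t/, preceding coda = /z/.
Between /u/ (V3) and /u/ (V4): /bm/; trying suffixes from longest down, /m/ is the first permitted one, so coda /b/ | onset /m/.
Syllabification: krov.boz.tub.mu.
The first /b/ is in the onset of syllable 2 (/boz/).

2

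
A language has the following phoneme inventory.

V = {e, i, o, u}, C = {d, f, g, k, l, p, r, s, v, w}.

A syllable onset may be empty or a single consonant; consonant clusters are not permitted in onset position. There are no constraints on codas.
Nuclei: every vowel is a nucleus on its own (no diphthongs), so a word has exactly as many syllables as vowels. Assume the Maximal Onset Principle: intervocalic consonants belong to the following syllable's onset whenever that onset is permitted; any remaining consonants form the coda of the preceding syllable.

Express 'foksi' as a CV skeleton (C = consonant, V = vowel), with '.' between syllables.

CVC.CV

The vowels are o, i — 2 nuclei, so 2 syllables.
σ1/σ2 boundary: /ks/ splits as /k/ + /s/ (/s/ is the longest suffix that is a licit onset).
Putting it together: fok.si.
Mapping each syllable to C/V: /fok/ → CVC, /si/ → CV.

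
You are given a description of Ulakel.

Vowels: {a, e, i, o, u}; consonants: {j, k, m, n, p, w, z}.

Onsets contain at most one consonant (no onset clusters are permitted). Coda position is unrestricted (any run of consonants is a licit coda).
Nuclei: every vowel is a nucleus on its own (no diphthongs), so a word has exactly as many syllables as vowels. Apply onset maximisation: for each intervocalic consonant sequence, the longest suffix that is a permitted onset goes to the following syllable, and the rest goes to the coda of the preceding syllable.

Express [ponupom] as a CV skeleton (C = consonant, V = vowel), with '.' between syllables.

CV.CV.CVC

Vowels present: o, u, o; each is a nucleus, giving 3 syllables.
V1 /o/ – V2 /u/: /n/ is a single consonant, so it becomes the next onset.
V2 /u/ – V3 /o/: just /p/ — single C goes to the following onset.
Result: po.nu.pom.
Mapping each syllable to C/V: /po/ → CV, /nu/ → CV, /pom/ → CVC.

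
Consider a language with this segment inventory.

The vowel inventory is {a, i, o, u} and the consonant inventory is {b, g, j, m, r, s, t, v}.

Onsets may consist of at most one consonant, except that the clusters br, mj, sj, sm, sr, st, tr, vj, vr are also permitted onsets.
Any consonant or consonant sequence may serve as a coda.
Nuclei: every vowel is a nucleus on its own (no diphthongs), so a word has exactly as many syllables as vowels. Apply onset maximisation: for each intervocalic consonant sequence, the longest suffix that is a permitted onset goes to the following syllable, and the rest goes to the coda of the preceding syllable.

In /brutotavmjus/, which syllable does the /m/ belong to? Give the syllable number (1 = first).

4

Nuclei (vowels): u, o, a, u → 4 syllables.
/u…o/ gap (V1→V2): /t/ is a single consonant, so it becomes the next onset.
/o…a/ gap (V2→V3): just /t/ — single C goes to the following onset.
/a…u/ gap (V3→V4): /vmj/; trying suffixes from longest down, /mj/ is the first permitted one, so coda /v/ | onset /mj/.
Syllabification: bru.to.tav.mjus.
The /m/ is in the onset of syllable 4 (/mjus/).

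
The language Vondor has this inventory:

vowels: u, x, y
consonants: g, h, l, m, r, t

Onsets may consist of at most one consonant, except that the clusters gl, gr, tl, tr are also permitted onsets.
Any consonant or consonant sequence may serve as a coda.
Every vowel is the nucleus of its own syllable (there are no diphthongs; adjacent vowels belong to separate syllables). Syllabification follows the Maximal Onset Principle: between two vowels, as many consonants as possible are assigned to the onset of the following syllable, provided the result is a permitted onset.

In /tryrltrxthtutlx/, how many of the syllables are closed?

2

The vowels are y, x, u, x — 4 nuclei, so 4 syllables.
V1 /y/ – V2 /x/: /rltr/ splits as /rl/ + /tr/ (/tr/ is the longest suffix that is a licit onset).
V2 /x/ – V3 /u/: /tht/ — longest licit onset from the right is /t/, leaving /th/ as coda.
V3 /u/ – V4 /x/: cluster /tl/ — /tl/ is itself a permitted onset, so the whole cluster goes right; preceding coda = ∅.
So the parse is tryrl.trxth.tu.tlx.
Classifying each syllable: /tryrl/ (closed), /trxth/ (closed), /tu/ (open), /tlx/ (open).
Closed syllables: 2.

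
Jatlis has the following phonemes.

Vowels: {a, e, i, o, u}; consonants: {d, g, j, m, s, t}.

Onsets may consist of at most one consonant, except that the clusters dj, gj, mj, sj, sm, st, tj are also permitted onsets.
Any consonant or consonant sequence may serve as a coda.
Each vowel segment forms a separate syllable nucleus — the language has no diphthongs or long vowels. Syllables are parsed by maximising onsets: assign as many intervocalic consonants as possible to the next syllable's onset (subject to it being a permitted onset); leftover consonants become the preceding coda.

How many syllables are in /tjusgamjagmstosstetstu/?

Nuclei (vowels): u, a, a, o, e, u → 6 syllables.

6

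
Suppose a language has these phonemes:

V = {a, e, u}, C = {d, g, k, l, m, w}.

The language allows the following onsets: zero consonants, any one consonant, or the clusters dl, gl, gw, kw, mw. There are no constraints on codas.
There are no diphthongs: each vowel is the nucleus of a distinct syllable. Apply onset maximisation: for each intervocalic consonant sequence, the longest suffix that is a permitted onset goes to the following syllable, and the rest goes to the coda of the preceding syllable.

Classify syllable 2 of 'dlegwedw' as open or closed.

closed

The vowels are e, e — 2 nuclei, so 2 syllables.
Between /e/ (V1) and /e/ (V2): /gw/ — entire cluster is a permitted onset → onset /gw/, coda ∅.
So the parse is dle.gwedw.
Syllable 2 is /gwedw/ with coda /dw/, so it is closed.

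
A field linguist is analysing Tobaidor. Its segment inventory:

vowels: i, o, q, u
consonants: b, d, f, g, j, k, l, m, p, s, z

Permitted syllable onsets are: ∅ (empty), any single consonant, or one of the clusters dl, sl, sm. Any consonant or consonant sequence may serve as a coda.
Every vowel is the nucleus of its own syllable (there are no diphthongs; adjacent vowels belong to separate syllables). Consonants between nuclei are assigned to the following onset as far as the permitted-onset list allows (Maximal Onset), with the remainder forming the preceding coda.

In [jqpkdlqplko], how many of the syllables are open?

The vowels are q, q, o — 3 nuclei, so 3 syllables.
/q…q/ gap (V1→V2): /pkdl/; trying suffixes from longest down, /dl/ is the first permitted one, so coda /pk/ | onset /dl/.
/q…o/ gap (V2→V3): cluster /plk/ — the longest permitted-onset suffix is /k/; onset = /k/, preceding coda = /pl/.
So the parse is jqpk.dlqpl.ko.
Classifying each syllable: /jqpk/ (closed), /dlqpl/ (closed), /ko/ (open).
Open syllables: 1.

1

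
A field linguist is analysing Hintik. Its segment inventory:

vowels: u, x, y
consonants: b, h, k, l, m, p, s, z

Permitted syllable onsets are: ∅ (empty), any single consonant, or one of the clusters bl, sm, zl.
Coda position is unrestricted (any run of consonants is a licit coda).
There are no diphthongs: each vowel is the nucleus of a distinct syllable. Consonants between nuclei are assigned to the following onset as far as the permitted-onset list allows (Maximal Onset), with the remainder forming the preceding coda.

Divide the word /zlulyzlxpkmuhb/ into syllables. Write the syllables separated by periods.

The vowels are u, y, x, u — 4 nuclei, so 4 syllables.
V1 /u/ – V2 /y/: /l/ is a single consonant, so it becomes the next onset.
V2 /y/ – V3 /x/: /zl/ — entire cluster is a permitted onset → onset /zl/, coda ∅.
V3 /x/ – V4 /u/: /pkm/; trying suffixes from longest down, /m/ is the first permitted one, so coda /pk/ | onset /m/.

zlu.ly.zlxpk.muhb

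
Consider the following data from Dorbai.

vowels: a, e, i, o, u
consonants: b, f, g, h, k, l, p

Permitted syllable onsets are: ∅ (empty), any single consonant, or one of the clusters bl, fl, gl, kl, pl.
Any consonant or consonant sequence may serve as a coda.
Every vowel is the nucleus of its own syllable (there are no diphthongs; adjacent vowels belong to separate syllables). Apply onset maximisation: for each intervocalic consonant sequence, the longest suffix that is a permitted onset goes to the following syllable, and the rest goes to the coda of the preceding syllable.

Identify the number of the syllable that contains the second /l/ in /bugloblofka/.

3

The vowels are u, o, o, a — 4 nuclei, so 4 syllables.
/u…o/ gap (V1→V2): /gl/ is a licit onset in full, so it all attaches to the next syllable.
/o…o/ gap (V2→V3): /bl/ is a licit onset in full, so it all attaches to the next syllable.
/o…a/ gap (V3→V4): /fk/ splits as /f/ + /k/ (/k/ is the longest suffix that is a licit onset).
Result: bu.glo.blof.ka.
The second /l/ is in the onset of syllable 3 (/blof/).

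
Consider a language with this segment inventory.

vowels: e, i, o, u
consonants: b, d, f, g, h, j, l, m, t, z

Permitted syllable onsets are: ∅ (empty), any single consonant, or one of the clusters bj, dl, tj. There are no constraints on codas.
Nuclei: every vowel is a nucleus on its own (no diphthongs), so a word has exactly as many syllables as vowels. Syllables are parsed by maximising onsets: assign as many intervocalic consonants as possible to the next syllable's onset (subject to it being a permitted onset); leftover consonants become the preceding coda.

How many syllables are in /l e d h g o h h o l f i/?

4

Vowels present: e, o, o, i; each is a nucleus, giving 4 syllables.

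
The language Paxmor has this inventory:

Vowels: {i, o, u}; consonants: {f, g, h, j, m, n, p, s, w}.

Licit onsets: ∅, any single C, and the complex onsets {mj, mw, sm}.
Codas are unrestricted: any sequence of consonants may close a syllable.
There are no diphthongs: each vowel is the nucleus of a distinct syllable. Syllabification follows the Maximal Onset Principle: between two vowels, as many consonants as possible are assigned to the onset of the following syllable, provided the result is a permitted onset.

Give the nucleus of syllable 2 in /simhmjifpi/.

Vowels present: i, i, i; each is a nucleus, giving 3 syllables.
The second nucleus (vowel 2 from the left) is /i/.

i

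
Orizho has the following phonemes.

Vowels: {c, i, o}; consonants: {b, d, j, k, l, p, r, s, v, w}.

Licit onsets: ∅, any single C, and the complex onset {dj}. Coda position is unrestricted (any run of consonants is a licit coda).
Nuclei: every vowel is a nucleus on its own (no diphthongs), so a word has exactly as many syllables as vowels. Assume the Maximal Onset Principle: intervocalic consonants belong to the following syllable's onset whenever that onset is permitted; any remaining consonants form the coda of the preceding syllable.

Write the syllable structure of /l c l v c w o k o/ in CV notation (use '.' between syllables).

The vowels are c, c, o, o — 4 nuclei, so 4 syllables.
V1 /c/ – V2 /c/: /lv/; trying suffixes from longest down, /v/ is the first permitted one, so coda /l/ | onset /v/.
V2 /c/ – V3 /o/: /w/ → onset of the next syllable (single consonants are always licit onsets).
V3 /o/ – V4 /o/: /k/ → onset of the next syllable (single consonants are always licit onsets).
Putting it together: lcl.vc.wo.ko.
Mapping each syllable to C/V: /lcl/ → CVC, /vc/ → CV, /wo/ → CV, /ko/ → CV.

CVC.CV.CV.CV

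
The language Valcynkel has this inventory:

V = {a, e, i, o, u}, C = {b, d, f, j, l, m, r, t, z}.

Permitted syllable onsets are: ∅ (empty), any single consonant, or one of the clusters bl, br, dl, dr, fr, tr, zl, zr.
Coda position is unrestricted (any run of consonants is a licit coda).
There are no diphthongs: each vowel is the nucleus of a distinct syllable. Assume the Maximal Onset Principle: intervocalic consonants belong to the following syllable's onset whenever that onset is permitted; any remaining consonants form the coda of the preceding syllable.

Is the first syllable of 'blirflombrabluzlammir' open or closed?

closed

Nuclei (vowels): i, o, a, u, a, i → 6 syllables.
/i…o/ gap (V1→V2): /rfl/; trying suffixes from longest down, /l/ is the first permitted one, so coda /rf/ | onset /l/.
/o…a/ gap (V2→V3): /mbr/ — longest licit onset from the right is /br/, leaving /m/ as coda.
/a…u/ gap (V3→V4): cluster /bl/ — /bl/ is itself a permitted onset, so the whole cluster goes right; preceding coda = ∅.
/u…a/ gap (V4→V5): /zl/ is a licit onset in full, so it all attaches to the next syllable.
/a…i/ gap (V5→V6): /mm/ — longest licit onset from the right is /m/, leaving /m/ as coda.
Result: blirf.lom.bra.blu.zlam.mir.
Syllable 1 is /blirf/ with coda /rf/, so it is closed.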